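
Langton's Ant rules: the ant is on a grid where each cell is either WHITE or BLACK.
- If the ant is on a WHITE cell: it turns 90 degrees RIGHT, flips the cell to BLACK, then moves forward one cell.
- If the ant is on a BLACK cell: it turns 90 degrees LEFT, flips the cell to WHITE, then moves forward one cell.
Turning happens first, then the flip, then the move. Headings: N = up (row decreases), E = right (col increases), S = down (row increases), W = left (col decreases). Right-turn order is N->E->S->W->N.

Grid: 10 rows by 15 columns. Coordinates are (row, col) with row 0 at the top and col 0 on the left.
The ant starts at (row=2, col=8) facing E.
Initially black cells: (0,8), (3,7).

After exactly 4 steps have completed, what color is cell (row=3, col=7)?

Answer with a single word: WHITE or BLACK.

Step 1: on WHITE (2,8): turn R to S, flip to black, move to (3,8). |black|=3
Step 2: on WHITE (3,8): turn R to W, flip to black, move to (3,7). |black|=4
Step 3: on BLACK (3,7): turn L to S, flip to white, move to (4,7). |black|=3
Step 4: on WHITE (4,7): turn R to W, flip to black, move to (4,6). |black|=4

Answer: WHITE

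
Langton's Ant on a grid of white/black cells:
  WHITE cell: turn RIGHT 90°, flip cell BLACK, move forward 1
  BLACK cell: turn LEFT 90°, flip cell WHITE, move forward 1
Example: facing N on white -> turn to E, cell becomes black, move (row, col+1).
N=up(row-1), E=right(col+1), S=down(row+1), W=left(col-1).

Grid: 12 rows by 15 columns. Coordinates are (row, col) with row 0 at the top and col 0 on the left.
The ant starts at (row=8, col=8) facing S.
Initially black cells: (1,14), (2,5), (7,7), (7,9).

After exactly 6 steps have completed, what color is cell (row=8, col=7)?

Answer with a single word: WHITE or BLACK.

Step 1: on WHITE (8,8): turn R to W, flip to black, move to (8,7). |black|=5
Step 2: on WHITE (8,7): turn R to N, flip to black, move to (7,7). |black|=6
Step 3: on BLACK (7,7): turn L to W, flip to white, move to (7,6). |black|=5
Step 4: on WHITE (7,6): turn R to N, flip to black, move to (6,6). |black|=6
Step 5: on WHITE (6,6): turn R to E, flip to black, move to (6,7). |black|=7
Step 6: on WHITE (6,7): turn R to S, flip to black, move to (7,7). |black|=8

Answer: BLACK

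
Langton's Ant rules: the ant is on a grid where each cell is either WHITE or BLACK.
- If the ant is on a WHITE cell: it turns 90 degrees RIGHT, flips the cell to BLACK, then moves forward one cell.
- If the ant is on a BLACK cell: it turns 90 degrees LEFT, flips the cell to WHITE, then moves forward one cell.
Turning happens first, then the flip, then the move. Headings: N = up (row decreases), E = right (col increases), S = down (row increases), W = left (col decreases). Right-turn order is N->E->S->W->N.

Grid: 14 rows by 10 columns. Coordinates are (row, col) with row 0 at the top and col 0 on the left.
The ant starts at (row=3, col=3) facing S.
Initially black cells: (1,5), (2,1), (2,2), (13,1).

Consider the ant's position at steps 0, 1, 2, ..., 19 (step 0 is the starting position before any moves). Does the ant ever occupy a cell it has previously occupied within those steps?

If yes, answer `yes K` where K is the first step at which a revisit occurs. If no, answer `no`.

Step 1: on WHITE (3,3): turn R to W, flip to black, move to (3,2). |black|=5 — new cell
Step 2: on WHITE (3,2): turn R to N, flip to black, move to (2,2). |black|=6 — new cell
Step 3: on BLACK (2,2): turn L to W, flip to white, move to (2,1). |black|=5 — new cell
Step 4: on BLACK (2,1): turn L to S, flip to white, move to (3,1). |black|=4 — new cell
Step 5: on WHITE (3,1): turn R to W, flip to black, move to (3,0). |black|=5 — new cell
Step 6: on WHITE (3,0): turn R to N, flip to black, move to (2,0). |black|=6 — new cell
Step 7: on WHITE (2,0): turn R to E, flip to black, move to (2,1). |black|=7 — REVISIT

Answer: yes 7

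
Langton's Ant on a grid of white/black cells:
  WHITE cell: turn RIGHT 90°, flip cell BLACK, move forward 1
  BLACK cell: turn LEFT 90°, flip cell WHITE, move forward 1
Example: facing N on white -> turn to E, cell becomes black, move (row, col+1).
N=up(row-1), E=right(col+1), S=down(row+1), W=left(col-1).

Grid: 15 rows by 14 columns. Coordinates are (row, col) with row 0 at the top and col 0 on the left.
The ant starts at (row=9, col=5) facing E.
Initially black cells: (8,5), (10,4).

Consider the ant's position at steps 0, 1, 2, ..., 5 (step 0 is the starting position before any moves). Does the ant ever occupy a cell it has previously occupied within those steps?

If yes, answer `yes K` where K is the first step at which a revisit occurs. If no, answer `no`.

Answer: no

Derivation:
Step 1: on WHITE (9,5): turn R to S, flip to black, move to (10,5). |black|=3 — new cell
Step 2: on WHITE (10,5): turn R to W, flip to black, move to (10,4). |black|=4 — new cell
Step 3: on BLACK (10,4): turn L to S, flip to white, move to (11,4). |black|=3 — new cell
Step 4: on WHITE (11,4): turn R to W, flip to black, move to (11,3). |black|=4 — new cell
Step 5: on WHITE (11,3): turn R to N, flip to black, move to (10,3). |black|=5 — new cell
No revisit within 5 steps.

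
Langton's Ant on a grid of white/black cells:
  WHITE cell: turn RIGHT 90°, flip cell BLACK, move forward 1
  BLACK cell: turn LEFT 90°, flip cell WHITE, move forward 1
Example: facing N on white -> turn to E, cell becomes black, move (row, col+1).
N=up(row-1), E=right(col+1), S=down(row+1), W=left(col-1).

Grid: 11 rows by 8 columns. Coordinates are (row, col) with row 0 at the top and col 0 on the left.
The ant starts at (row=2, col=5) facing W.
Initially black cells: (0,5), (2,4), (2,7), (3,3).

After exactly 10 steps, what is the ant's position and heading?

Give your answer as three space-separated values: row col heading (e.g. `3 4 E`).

Step 1: on WHITE (2,5): turn R to N, flip to black, move to (1,5). |black|=5
Step 2: on WHITE (1,5): turn R to E, flip to black, move to (1,6). |black|=6
Step 3: on WHITE (1,6): turn R to S, flip to black, move to (2,6). |black|=7
Step 4: on WHITE (2,6): turn R to W, flip to black, move to (2,5). |black|=8
Step 5: on BLACK (2,5): turn L to S, flip to white, move to (3,5). |black|=7
Step 6: on WHITE (3,5): turn R to W, flip to black, move to (3,4). |black|=8
Step 7: on WHITE (3,4): turn R to N, flip to black, move to (2,4). |black|=9
Step 8: on BLACK (2,4): turn L to W, flip to white, move to (2,3). |black|=8
Step 9: on WHITE (2,3): turn R to N, flip to black, move to (1,3). |black|=9
Step 10: on WHITE (1,3): turn R to E, flip to black, move to (1,4). |black|=10

Answer: 1 4 E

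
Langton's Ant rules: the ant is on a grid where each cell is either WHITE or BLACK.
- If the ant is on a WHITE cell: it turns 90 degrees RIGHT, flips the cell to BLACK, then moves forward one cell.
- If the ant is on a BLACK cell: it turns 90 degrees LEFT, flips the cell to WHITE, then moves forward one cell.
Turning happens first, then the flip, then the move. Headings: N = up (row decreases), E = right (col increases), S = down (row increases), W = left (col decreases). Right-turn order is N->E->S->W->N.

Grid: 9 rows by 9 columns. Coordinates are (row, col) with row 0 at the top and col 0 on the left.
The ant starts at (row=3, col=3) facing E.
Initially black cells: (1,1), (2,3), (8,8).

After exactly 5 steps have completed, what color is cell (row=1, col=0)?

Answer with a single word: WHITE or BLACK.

Step 1: on WHITE (3,3): turn R to S, flip to black, move to (4,3). |black|=4
Step 2: on WHITE (4,3): turn R to W, flip to black, move to (4,2). |black|=5
Step 3: on WHITE (4,2): turn R to N, flip to black, move to (3,2). |black|=6
Step 4: on WHITE (3,2): turn R to E, flip to black, move to (3,3). |black|=7
Step 5: on BLACK (3,3): turn L to N, flip to white, move to (2,3). |black|=6

Answer: WHITE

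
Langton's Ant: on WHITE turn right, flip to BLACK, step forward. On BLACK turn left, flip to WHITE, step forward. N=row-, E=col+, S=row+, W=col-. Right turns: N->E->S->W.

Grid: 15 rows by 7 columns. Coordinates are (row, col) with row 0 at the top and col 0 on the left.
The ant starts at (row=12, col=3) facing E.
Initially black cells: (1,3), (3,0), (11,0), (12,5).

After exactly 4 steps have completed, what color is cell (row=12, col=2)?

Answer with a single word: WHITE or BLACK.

Step 1: on WHITE (12,3): turn R to S, flip to black, move to (13,3). |black|=5
Step 2: on WHITE (13,3): turn R to W, flip to black, move to (13,2). |black|=6
Step 3: on WHITE (13,2): turn R to N, flip to black, move to (12,2). |black|=7
Step 4: on WHITE (12,2): turn R to E, flip to black, move to (12,3). |black|=8

Answer: BLACK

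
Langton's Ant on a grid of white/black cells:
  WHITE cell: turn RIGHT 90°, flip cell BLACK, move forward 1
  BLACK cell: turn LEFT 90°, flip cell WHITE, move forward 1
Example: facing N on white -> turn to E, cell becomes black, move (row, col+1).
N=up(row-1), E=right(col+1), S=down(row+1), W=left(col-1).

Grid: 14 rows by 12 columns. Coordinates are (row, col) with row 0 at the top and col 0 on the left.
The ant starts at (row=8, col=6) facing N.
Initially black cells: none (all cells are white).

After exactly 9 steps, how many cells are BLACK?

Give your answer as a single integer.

Answer: 7

Derivation:
Step 1: on WHITE (8,6): turn R to E, flip to black, move to (8,7). |black|=1
Step 2: on WHITE (8,7): turn R to S, flip to black, move to (9,7). |black|=2
Step 3: on WHITE (9,7): turn R to W, flip to black, move to (9,6). |black|=3
Step 4: on WHITE (9,6): turn R to N, flip to black, move to (8,6). |black|=4
Step 5: on BLACK (8,6): turn L to W, flip to white, move to (8,5). |black|=3
Step 6: on WHITE (8,5): turn R to N, flip to black, move to (7,5). |black|=4
Step 7: on WHITE (7,5): turn R to E, flip to black, move to (7,6). |black|=5
Step 8: on WHITE (7,6): turn R to S, flip to black, move to (8,6). |black|=6
Step 9: on WHITE (8,6): turn R to W, flip to black, move to (8,5). |black|=7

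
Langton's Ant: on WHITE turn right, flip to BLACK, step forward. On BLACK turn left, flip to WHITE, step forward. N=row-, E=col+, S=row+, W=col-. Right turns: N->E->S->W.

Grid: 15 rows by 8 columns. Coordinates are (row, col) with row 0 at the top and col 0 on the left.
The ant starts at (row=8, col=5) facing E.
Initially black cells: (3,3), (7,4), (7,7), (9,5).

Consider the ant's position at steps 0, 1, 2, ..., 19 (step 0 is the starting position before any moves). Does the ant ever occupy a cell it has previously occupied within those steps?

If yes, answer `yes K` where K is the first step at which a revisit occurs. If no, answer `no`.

Answer: yes 5

Derivation:
Step 1: on WHITE (8,5): turn R to S, flip to black, move to (9,5). |black|=5 — new cell
Step 2: on BLACK (9,5): turn L to E, flip to white, move to (9,6). |black|=4 — new cell
Step 3: on WHITE (9,6): turn R to S, flip to black, move to (10,6). |black|=5 — new cell
Step 4: on WHITE (10,6): turn R to W, flip to black, move to (10,5). |black|=6 — new cell
Step 5: on WHITE (10,5): turn R to N, flip to black, move to (9,5). |black|=7 — REVISIT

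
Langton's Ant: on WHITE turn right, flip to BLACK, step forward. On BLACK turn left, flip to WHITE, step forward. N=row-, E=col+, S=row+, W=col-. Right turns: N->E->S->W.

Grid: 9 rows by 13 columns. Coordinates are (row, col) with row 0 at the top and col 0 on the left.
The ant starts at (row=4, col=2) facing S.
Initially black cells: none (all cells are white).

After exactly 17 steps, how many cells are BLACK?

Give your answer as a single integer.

Answer: 7

Derivation:
Step 1: on WHITE (4,2): turn R to W, flip to black, move to (4,1). |black|=1
Step 2: on WHITE (4,1): turn R to N, flip to black, move to (3,1). |black|=2
Step 3: on WHITE (3,1): turn R to E, flip to black, move to (3,2). |black|=3
Step 4: on WHITE (3,2): turn R to S, flip to black, move to (4,2). |black|=4
Step 5: on BLACK (4,2): turn L to E, flip to white, move to (4,3). |black|=3
Step 6: on WHITE (4,3): turn R to S, flip to black, move to (5,3). |black|=4
Step 7: on WHITE (5,3): turn R to W, flip to black, move to (5,2). |black|=5
Step 8: on WHITE (5,2): turn R to N, flip to black, move to (4,2). |black|=6
Step 9: on WHITE (4,2): turn R to E, flip to black, move to (4,3). |black|=7
Step 10: on BLACK (4,3): turn L to N, flip to white, move to (3,3). |black|=6
Step 11: on WHITE (3,3): turn R to E, flip to black, move to (3,4). |black|=7
Step 12: on WHITE (3,4): turn R to S, flip to black, move to (4,4). |black|=8
Step 13: on WHITE (4,4): turn R to W, flip to black, move to (4,3). |black|=9
Step 14: on WHITE (4,3): turn R to N, flip to black, move to (3,3). |black|=10
Step 15: on BLACK (3,3): turn L to W, flip to white, move to (3,2). |black|=9
Step 16: on BLACK (3,2): turn L to S, flip to white, move to (4,2). |black|=8
Step 17: on BLACK (4,2): turn L to E, flip to white, move to (4,3). |black|=7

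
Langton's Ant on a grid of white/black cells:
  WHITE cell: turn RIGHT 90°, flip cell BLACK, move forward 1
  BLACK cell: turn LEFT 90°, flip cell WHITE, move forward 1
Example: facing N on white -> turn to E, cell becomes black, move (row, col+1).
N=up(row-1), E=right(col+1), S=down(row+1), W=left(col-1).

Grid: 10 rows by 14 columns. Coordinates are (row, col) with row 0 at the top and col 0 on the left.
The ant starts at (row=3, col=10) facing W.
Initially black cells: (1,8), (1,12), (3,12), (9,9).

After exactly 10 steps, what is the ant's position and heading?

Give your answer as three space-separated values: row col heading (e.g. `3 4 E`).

Answer: 4 11 E

Derivation:
Step 1: on WHITE (3,10): turn R to N, flip to black, move to (2,10). |black|=5
Step 2: on WHITE (2,10): turn R to E, flip to black, move to (2,11). |black|=6
Step 3: on WHITE (2,11): turn R to S, flip to black, move to (3,11). |black|=7
Step 4: on WHITE (3,11): turn R to W, flip to black, move to (3,10). |black|=8
Step 5: on BLACK (3,10): turn L to S, flip to white, move to (4,10). |black|=7
Step 6: on WHITE (4,10): turn R to W, flip to black, move to (4,9). |black|=8
Step 7: on WHITE (4,9): turn R to N, flip to black, move to (3,9). |black|=9
Step 8: on WHITE (3,9): turn R to E, flip to black, move to (3,10). |black|=10
Step 9: on WHITE (3,10): turn R to S, flip to black, move to (4,10). |black|=11
Step 10: on BLACK (4,10): turn L to E, flip to white, move to (4,11). |black|=10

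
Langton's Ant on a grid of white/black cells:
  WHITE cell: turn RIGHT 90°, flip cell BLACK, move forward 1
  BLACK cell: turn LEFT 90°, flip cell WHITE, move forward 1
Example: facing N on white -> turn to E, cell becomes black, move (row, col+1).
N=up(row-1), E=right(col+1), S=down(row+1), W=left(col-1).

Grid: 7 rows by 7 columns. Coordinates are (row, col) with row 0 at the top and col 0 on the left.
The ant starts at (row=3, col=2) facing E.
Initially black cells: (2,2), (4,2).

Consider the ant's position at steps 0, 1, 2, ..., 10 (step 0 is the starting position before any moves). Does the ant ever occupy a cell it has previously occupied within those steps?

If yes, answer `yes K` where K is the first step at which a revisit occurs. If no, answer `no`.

Step 1: on WHITE (3,2): turn R to S, flip to black, move to (4,2). |black|=3 — new cell
Step 2: on BLACK (4,2): turn L to E, flip to white, move to (4,3). |black|=2 — new cell
Step 3: on WHITE (4,3): turn R to S, flip to black, move to (5,3). |black|=3 — new cell
Step 4: on WHITE (5,3): turn R to W, flip to black, move to (5,2). |black|=4 — new cell
Step 5: on WHITE (5,2): turn R to N, flip to black, move to (4,2). |black|=5 — REVISIT

Answer: yes 5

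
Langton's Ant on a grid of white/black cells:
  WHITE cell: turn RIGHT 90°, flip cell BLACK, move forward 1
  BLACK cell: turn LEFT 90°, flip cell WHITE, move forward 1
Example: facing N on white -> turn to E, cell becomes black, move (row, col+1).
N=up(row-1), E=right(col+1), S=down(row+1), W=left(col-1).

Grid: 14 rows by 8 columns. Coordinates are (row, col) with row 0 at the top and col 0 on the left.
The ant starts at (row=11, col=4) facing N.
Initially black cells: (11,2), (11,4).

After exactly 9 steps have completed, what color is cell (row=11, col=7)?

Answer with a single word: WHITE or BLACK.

Step 1: on BLACK (11,4): turn L to W, flip to white, move to (11,3). |black|=1
Step 2: on WHITE (11,3): turn R to N, flip to black, move to (10,3). |black|=2
Step 3: on WHITE (10,3): turn R to E, flip to black, move to (10,4). |black|=3
Step 4: on WHITE (10,4): turn R to S, flip to black, move to (11,4). |black|=4
Step 5: on WHITE (11,4): turn R to W, flip to black, move to (11,3). |black|=5
Step 6: on BLACK (11,3): turn L to S, flip to white, move to (12,3). |black|=4
Step 7: on WHITE (12,3): turn R to W, flip to black, move to (12,2). |black|=5
Step 8: on WHITE (12,2): turn R to N, flip to black, move to (11,2). |black|=6
Step 9: on BLACK (11,2): turn L to W, flip to white, move to (11,1). |black|=5

Answer: WHITE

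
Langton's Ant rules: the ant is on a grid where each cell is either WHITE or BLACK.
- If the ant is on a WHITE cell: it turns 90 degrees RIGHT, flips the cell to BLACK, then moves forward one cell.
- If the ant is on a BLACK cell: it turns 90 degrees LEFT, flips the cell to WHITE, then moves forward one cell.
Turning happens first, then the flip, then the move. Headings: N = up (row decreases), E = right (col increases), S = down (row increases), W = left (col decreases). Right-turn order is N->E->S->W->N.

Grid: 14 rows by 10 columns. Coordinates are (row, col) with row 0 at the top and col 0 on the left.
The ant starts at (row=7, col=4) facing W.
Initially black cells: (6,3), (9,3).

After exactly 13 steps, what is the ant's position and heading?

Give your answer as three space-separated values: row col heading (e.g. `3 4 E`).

Answer: 8 4 N

Derivation:
Step 1: on WHITE (7,4): turn R to N, flip to black, move to (6,4). |black|=3
Step 2: on WHITE (6,4): turn R to E, flip to black, move to (6,5). |black|=4
Step 3: on WHITE (6,5): turn R to S, flip to black, move to (7,5). |black|=5
Step 4: on WHITE (7,5): turn R to W, flip to black, move to (7,4). |black|=6
Step 5: on BLACK (7,4): turn L to S, flip to white, move to (8,4). |black|=5
Step 6: on WHITE (8,4): turn R to W, flip to black, move to (8,3). |black|=6
Step 7: on WHITE (8,3): turn R to N, flip to black, move to (7,3). |black|=7
Step 8: on WHITE (7,3): turn R to E, flip to black, move to (7,4). |black|=8
Step 9: on WHITE (7,4): turn R to S, flip to black, move to (8,4). |black|=9
Step 10: on BLACK (8,4): turn L to E, flip to white, move to (8,5). |black|=8
Step 11: on WHITE (8,5): turn R to S, flip to black, move to (9,5). |black|=9
Step 12: on WHITE (9,5): turn R to W, flip to black, move to (9,4). |black|=10
Step 13: on WHITE (9,4): turn R to N, flip to black, move to (8,4). |black|=11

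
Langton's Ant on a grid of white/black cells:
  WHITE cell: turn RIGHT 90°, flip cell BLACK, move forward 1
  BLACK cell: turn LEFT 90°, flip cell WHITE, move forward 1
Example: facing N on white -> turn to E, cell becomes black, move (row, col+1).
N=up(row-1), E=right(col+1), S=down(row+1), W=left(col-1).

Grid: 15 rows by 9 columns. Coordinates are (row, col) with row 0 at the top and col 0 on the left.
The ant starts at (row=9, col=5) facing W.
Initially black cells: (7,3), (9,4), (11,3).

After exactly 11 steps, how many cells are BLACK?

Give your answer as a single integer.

Answer: 10

Derivation:
Step 1: on WHITE (9,5): turn R to N, flip to black, move to (8,5). |black|=4
Step 2: on WHITE (8,5): turn R to E, flip to black, move to (8,6). |black|=5
Step 3: on WHITE (8,6): turn R to S, flip to black, move to (9,6). |black|=6
Step 4: on WHITE (9,6): turn R to W, flip to black, move to (9,5). |black|=7
Step 5: on BLACK (9,5): turn L to S, flip to white, move to (10,5). |black|=6
Step 6: on WHITE (10,5): turn R to W, flip to black, move to (10,4). |black|=7
Step 7: on WHITE (10,4): turn R to N, flip to black, move to (9,4). |black|=8
Step 8: on BLACK (9,4): turn L to W, flip to white, move to (9,3). |black|=7
Step 9: on WHITE (9,3): turn R to N, flip to black, move to (8,3). |black|=8
Step 10: on WHITE (8,3): turn R to E, flip to black, move to (8,4). |black|=9
Step 11: on WHITE (8,4): turn R to S, flip to black, move to (9,4). |black|=10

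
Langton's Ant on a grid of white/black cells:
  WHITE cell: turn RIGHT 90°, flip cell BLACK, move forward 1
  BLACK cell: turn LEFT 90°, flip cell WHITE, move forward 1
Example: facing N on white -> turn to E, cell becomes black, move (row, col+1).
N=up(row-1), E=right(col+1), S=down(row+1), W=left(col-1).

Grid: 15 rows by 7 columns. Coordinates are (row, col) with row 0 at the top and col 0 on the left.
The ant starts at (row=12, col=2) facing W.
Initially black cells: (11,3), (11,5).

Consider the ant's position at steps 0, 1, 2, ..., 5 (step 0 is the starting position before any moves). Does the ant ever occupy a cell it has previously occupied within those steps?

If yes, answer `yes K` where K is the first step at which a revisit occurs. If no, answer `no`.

Answer: no

Derivation:
Step 1: on WHITE (12,2): turn R to N, flip to black, move to (11,2). |black|=3 — new cell
Step 2: on WHITE (11,2): turn R to E, flip to black, move to (11,3). |black|=4 — new cell
Step 3: on BLACK (11,3): turn L to N, flip to white, move to (10,3). |black|=3 — new cell
Step 4: on WHITE (10,3): turn R to E, flip to black, move to (10,4). |black|=4 — new cell
Step 5: on WHITE (10,4): turn R to S, flip to black, move to (11,4). |black|=5 — new cell
No revisit within 5 steps.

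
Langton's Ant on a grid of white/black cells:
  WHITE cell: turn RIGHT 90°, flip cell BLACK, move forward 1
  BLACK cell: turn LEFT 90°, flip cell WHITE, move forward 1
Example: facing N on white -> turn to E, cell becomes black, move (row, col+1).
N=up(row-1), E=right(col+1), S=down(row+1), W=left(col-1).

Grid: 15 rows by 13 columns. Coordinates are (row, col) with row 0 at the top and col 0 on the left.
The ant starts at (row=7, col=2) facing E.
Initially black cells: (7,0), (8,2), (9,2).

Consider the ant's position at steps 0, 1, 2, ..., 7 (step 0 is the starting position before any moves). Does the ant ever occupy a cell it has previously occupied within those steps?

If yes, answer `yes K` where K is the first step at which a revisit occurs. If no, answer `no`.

Step 1: on WHITE (7,2): turn R to S, flip to black, move to (8,2). |black|=4 — new cell
Step 2: on BLACK (8,2): turn L to E, flip to white, move to (8,3). |black|=3 — new cell
Step 3: on WHITE (8,3): turn R to S, flip to black, move to (9,3). |black|=4 — new cell
Step 4: on WHITE (9,3): turn R to W, flip to black, move to (9,2). |black|=5 — new cell
Step 5: on BLACK (9,2): turn L to S, flip to white, move to (10,2). |black|=4 — new cell
Step 6: on WHITE (10,2): turn R to W, flip to black, move to (10,1). |black|=5 — new cell
Step 7: on WHITE (10,1): turn R to N, flip to black, move to (9,1). |black|=6 — new cell
No revisit within 7 steps.

Answer: no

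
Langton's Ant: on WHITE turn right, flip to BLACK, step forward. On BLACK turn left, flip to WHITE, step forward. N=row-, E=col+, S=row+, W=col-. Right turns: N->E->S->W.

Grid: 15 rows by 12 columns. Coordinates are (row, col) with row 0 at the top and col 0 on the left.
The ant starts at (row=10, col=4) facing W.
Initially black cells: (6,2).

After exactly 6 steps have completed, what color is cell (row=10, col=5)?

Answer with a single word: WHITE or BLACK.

Answer: BLACK

Derivation:
Step 1: on WHITE (10,4): turn R to N, flip to black, move to (9,4). |black|=2
Step 2: on WHITE (9,4): turn R to E, flip to black, move to (9,5). |black|=3
Step 3: on WHITE (9,5): turn R to S, flip to black, move to (10,5). |black|=4
Step 4: on WHITE (10,5): turn R to W, flip to black, move to (10,4). |black|=5
Step 5: on BLACK (10,4): turn L to S, flip to white, move to (11,4). |black|=4
Step 6: on WHITE (11,4): turn R to W, flip to black, move to (11,3). |black|=5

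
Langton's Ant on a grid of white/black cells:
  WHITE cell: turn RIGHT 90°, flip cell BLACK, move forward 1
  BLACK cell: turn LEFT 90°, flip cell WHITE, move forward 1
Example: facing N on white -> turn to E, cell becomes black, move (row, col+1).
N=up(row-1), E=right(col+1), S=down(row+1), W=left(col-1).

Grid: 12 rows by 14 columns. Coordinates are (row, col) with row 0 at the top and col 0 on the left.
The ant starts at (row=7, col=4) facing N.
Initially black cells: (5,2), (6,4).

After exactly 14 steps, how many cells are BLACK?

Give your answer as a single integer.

Step 1: on WHITE (7,4): turn R to E, flip to black, move to (7,5). |black|=3
Step 2: on WHITE (7,5): turn R to S, flip to black, move to (8,5). |black|=4
Step 3: on WHITE (8,5): turn R to W, flip to black, move to (8,4). |black|=5
Step 4: on WHITE (8,4): turn R to N, flip to black, move to (7,4). |black|=6
Step 5: on BLACK (7,4): turn L to W, flip to white, move to (7,3). |black|=5
Step 6: on WHITE (7,3): turn R to N, flip to black, move to (6,3). |black|=6
Step 7: on WHITE (6,3): turn R to E, flip to black, move to (6,4). |black|=7
Step 8: on BLACK (6,4): turn L to N, flip to white, move to (5,4). |black|=6
Step 9: on WHITE (5,4): turn R to E, flip to black, move to (5,5). |black|=7
Step 10: on WHITE (5,5): turn R to S, flip to black, move to (6,5). |black|=8
Step 11: on WHITE (6,5): turn R to W, flip to black, move to (6,4). |black|=9
Step 12: on WHITE (6,4): turn R to N, flip to black, move to (5,4). |black|=10
Step 13: on BLACK (5,4): turn L to W, flip to white, move to (5,3). |black|=9
Step 14: on WHITE (5,3): turn R to N, flip to black, move to (4,3). |black|=10

Answer: 10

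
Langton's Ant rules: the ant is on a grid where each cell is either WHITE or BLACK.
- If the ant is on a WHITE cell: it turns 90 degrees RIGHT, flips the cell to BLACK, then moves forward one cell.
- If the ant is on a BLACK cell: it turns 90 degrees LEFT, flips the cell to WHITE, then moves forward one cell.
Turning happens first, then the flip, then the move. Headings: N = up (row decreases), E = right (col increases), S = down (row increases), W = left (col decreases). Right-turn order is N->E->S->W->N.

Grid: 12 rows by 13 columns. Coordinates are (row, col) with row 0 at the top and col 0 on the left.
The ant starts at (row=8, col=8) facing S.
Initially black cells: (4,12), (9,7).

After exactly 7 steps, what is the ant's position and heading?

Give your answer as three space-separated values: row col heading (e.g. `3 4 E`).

Step 1: on WHITE (8,8): turn R to W, flip to black, move to (8,7). |black|=3
Step 2: on WHITE (8,7): turn R to N, flip to black, move to (7,7). |black|=4
Step 3: on WHITE (7,7): turn R to E, flip to black, move to (7,8). |black|=5
Step 4: on WHITE (7,8): turn R to S, flip to black, move to (8,8). |black|=6
Step 5: on BLACK (8,8): turn L to E, flip to white, move to (8,9). |black|=5
Step 6: on WHITE (8,9): turn R to S, flip to black, move to (9,9). |black|=6
Step 7: on WHITE (9,9): turn R to W, flip to black, move to (9,8). |black|=7

Answer: 9 8 W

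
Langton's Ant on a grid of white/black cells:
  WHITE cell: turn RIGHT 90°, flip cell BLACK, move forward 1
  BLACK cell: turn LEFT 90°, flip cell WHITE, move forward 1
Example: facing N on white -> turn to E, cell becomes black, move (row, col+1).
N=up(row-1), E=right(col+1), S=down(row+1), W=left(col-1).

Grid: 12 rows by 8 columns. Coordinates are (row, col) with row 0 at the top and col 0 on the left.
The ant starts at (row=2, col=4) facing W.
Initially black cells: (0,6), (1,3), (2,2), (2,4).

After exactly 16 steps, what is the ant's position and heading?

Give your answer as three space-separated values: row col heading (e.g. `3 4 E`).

Step 1: on BLACK (2,4): turn L to S, flip to white, move to (3,4). |black|=3
Step 2: on WHITE (3,4): turn R to W, flip to black, move to (3,3). |black|=4
Step 3: on WHITE (3,3): turn R to N, flip to black, move to (2,3). |black|=5
Step 4: on WHITE (2,3): turn R to E, flip to black, move to (2,4). |black|=6
Step 5: on WHITE (2,4): turn R to S, flip to black, move to (3,4). |black|=7
Step 6: on BLACK (3,4): turn L to E, flip to white, move to (3,5). |black|=6
Step 7: on WHITE (3,5): turn R to S, flip to black, move to (4,5). |black|=7
Step 8: on WHITE (4,5): turn R to W, flip to black, move to (4,4). |black|=8
Step 9: on WHITE (4,4): turn R to N, flip to black, move to (3,4). |black|=9
Step 10: on WHITE (3,4): turn R to E, flip to black, move to (3,5). |black|=10
Step 11: on BLACK (3,5): turn L to N, flip to white, move to (2,5). |black|=9
Step 12: on WHITE (2,5): turn R to E, flip to black, move to (2,6). |black|=10
Step 13: on WHITE (2,6): turn R to S, flip to black, move to (3,6). |black|=11
Step 14: on WHITE (3,6): turn R to W, flip to black, move to (3,5). |black|=12
Step 15: on WHITE (3,5): turn R to N, flip to black, move to (2,5). |black|=13
Step 16: on BLACK (2,5): turn L to W, flip to white, move to (2,4). |black|=12

Answer: 2 4 W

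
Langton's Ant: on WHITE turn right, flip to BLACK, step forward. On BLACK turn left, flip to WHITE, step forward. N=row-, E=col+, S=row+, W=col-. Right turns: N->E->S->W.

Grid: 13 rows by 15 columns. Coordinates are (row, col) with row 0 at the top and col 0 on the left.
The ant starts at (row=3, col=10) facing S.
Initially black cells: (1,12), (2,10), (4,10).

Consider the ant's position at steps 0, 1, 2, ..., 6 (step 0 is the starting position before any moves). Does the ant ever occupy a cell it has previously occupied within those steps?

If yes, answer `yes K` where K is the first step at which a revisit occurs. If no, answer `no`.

Answer: no

Derivation:
Step 1: on WHITE (3,10): turn R to W, flip to black, move to (3,9). |black|=4 — new cell
Step 2: on WHITE (3,9): turn R to N, flip to black, move to (2,9). |black|=5 — new cell
Step 3: on WHITE (2,9): turn R to E, flip to black, move to (2,10). |black|=6 — new cell
Step 4: on BLACK (2,10): turn L to N, flip to white, move to (1,10). |black|=5 — new cell
Step 5: on WHITE (1,10): turn R to E, flip to black, move to (1,11). |black|=6 — new cell
Step 6: on WHITE (1,11): turn R to S, flip to black, move to (2,11). |black|=7 — new cell
No revisit within 6 steps.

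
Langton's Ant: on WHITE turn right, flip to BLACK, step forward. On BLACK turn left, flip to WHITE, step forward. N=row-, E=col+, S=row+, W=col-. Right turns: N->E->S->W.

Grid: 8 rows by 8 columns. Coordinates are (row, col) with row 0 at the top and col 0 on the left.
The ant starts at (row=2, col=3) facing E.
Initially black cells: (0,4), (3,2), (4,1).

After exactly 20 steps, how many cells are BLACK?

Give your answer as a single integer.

Step 1: on WHITE (2,3): turn R to S, flip to black, move to (3,3). |black|=4
Step 2: on WHITE (3,3): turn R to W, flip to black, move to (3,2). |black|=5
Step 3: on BLACK (3,2): turn L to S, flip to white, move to (4,2). |black|=4
Step 4: on WHITE (4,2): turn R to W, flip to black, move to (4,1). |black|=5
Step 5: on BLACK (4,1): turn L to S, flip to white, move to (5,1). |black|=4
Step 6: on WHITE (5,1): turn R to W, flip to black, move to (5,0). |black|=5
Step 7: on WHITE (5,0): turn R to N, flip to black, move to (4,0). |black|=6
Step 8: on WHITE (4,0): turn R to E, flip to black, move to (4,1). |black|=7
Step 9: on WHITE (4,1): turn R to S, flip to black, move to (5,1). |black|=8
Step 10: on BLACK (5,1): turn L to E, flip to white, move to (5,2). |black|=7
Step 11: on WHITE (5,2): turn R to S, flip to black, move to (6,2). |black|=8
Step 12: on WHITE (6,2): turn R to W, flip to black, move to (6,1). |black|=9
Step 13: on WHITE (6,1): turn R to N, flip to black, move to (5,1). |black|=10
Step 14: on WHITE (5,1): turn R to E, flip to black, move to (5,2). |black|=11
Step 15: on BLACK (5,2): turn L to N, flip to white, move to (4,2). |black|=10
Step 16: on BLACK (4,2): turn L to W, flip to white, move to (4,1). |black|=9
Step 17: on BLACK (4,1): turn L to S, flip to white, move to (5,1). |black|=8
Step 18: on BLACK (5,1): turn L to E, flip to white, move to (5,2). |black|=7
Step 19: on WHITE (5,2): turn R to S, flip to black, move to (6,2). |black|=8
Step 20: on BLACK (6,2): turn L to E, flip to white, move to (6,3). |black|=7

Answer: 7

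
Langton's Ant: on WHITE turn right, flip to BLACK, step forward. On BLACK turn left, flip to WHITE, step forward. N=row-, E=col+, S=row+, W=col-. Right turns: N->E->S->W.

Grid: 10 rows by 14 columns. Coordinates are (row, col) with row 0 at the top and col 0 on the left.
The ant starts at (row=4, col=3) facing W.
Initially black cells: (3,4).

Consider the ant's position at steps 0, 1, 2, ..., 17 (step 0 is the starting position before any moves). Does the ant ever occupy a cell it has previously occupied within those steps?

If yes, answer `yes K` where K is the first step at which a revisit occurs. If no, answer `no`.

Answer: yes 6

Derivation:
Step 1: on WHITE (4,3): turn R to N, flip to black, move to (3,3). |black|=2 — new cell
Step 2: on WHITE (3,3): turn R to E, flip to black, move to (3,4). |black|=3 — new cell
Step 3: on BLACK (3,4): turn L to N, flip to white, move to (2,4). |black|=2 — new cell
Step 4: on WHITE (2,4): turn R to E, flip to black, move to (2,5). |black|=3 — new cell
Step 5: on WHITE (2,5): turn R to S, flip to black, move to (3,5). |black|=4 — new cell
Step 6: on WHITE (3,5): turn R to W, flip to black, move to (3,4). |black|=5 — REVISIT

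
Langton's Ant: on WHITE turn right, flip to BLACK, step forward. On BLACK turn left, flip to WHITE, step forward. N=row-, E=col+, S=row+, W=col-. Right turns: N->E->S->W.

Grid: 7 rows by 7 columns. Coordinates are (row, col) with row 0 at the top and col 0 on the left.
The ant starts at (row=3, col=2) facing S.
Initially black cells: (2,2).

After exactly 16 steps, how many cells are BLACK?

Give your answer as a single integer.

Answer: 7

Derivation:
Step 1: on WHITE (3,2): turn R to W, flip to black, move to (3,1). |black|=2
Step 2: on WHITE (3,1): turn R to N, flip to black, move to (2,1). |black|=3
Step 3: on WHITE (2,1): turn R to E, flip to black, move to (2,2). |black|=4
Step 4: on BLACK (2,2): turn L to N, flip to white, move to (1,2). |black|=3
Step 5: on WHITE (1,2): turn R to E, flip to black, move to (1,3). |black|=4
Step 6: on WHITE (1,3): turn R to S, flip to black, move to (2,3). |black|=5
Step 7: on WHITE (2,3): turn R to W, flip to black, move to (2,2). |black|=6
Step 8: on WHITE (2,2): turn R to N, flip to black, move to (1,2). |black|=7
Step 9: on BLACK (1,2): turn L to W, flip to white, move to (1,1). |black|=6
Step 10: on WHITE (1,1): turn R to N, flip to black, move to (0,1). |black|=7
Step 11: on WHITE (0,1): turn R to E, flip to black, move to (0,2). |black|=8
Step 12: on WHITE (0,2): turn R to S, flip to black, move to (1,2). |black|=9
Step 13: on WHITE (1,2): turn R to W, flip to black, move to (1,1). |black|=10
Step 14: on BLACK (1,1): turn L to S, flip to white, move to (2,1). |black|=9
Step 15: on BLACK (2,1): turn L to E, flip to white, move to (2,2). |black|=8
Step 16: on BLACK (2,2): turn L to N, flip to white, move to (1,2). |black|=7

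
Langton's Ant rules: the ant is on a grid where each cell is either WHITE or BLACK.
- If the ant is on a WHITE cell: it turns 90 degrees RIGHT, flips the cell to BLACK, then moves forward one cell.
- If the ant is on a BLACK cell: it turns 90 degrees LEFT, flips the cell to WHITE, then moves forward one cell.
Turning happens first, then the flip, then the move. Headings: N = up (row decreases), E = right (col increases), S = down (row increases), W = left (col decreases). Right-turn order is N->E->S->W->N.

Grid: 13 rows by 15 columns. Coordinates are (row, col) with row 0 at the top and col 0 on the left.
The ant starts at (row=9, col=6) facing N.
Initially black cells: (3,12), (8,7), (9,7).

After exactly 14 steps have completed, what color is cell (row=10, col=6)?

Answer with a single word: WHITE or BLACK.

Step 1: on WHITE (9,6): turn R to E, flip to black, move to (9,7). |black|=4
Step 2: on BLACK (9,7): turn L to N, flip to white, move to (8,7). |black|=3
Step 3: on BLACK (8,7): turn L to W, flip to white, move to (8,6). |black|=2
Step 4: on WHITE (8,6): turn R to N, flip to black, move to (7,6). |black|=3
Step 5: on WHITE (7,6): turn R to E, flip to black, move to (7,7). |black|=4
Step 6: on WHITE (7,7): turn R to S, flip to black, move to (8,7). |black|=5
Step 7: on WHITE (8,7): turn R to W, flip to black, move to (8,6). |black|=6
Step 8: on BLACK (8,6): turn L to S, flip to white, move to (9,6). |black|=5
Step 9: on BLACK (9,6): turn L to E, flip to white, move to (9,7). |black|=4
Step 10: on WHITE (9,7): turn R to S, flip to black, move to (10,7). |black|=5
Step 11: on WHITE (10,7): turn R to W, flip to black, move to (10,6). |black|=6
Step 12: on WHITE (10,6): turn R to N, flip to black, move to (9,6). |black|=7
Step 13: on WHITE (9,6): turn R to E, flip to black, move to (9,7). |black|=8
Step 14: on BLACK (9,7): turn L to N, flip to white, move to (8,7). |black|=7

Answer: BLACK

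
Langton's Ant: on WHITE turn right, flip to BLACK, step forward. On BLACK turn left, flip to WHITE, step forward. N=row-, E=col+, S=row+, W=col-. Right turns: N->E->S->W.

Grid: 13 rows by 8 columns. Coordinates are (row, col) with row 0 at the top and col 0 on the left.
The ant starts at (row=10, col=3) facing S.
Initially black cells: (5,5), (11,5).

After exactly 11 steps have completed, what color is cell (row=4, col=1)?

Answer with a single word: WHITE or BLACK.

Step 1: on WHITE (10,3): turn R to W, flip to black, move to (10,2). |black|=3
Step 2: on WHITE (10,2): turn R to N, flip to black, move to (9,2). |black|=4
Step 3: on WHITE (9,2): turn R to E, flip to black, move to (9,3). |black|=5
Step 4: on WHITE (9,3): turn R to S, flip to black, move to (10,3). |black|=6
Step 5: on BLACK (10,3): turn L to E, flip to white, move to (10,4). |black|=5
Step 6: on WHITE (10,4): turn R to S, flip to black, move to (11,4). |black|=6
Step 7: on WHITE (11,4): turn R to W, flip to black, move to (11,3). |black|=7
Step 8: on WHITE (11,3): turn R to N, flip to black, move to (10,3). |black|=8
Step 9: on WHITE (10,3): turn R to E, flip to black, move to (10,4). |black|=9
Step 10: on BLACK (10,4): turn L to N, flip to white, move to (9,4). |black|=8
Step 11: on WHITE (9,4): turn R to E, flip to black, move to (9,5). |black|=9

Answer: WHITE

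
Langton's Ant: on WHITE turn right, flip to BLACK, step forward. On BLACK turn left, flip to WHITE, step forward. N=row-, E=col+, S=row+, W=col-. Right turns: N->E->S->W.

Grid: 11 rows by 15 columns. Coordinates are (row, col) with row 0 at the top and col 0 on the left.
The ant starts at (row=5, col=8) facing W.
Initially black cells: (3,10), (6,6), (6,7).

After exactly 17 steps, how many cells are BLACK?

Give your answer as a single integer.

Answer: 12

Derivation:
Step 1: on WHITE (5,8): turn R to N, flip to black, move to (4,8). |black|=4
Step 2: on WHITE (4,8): turn R to E, flip to black, move to (4,9). |black|=5
Step 3: on WHITE (4,9): turn R to S, flip to black, move to (5,9). |black|=6
Step 4: on WHITE (5,9): turn R to W, flip to black, move to (5,8). |black|=7
Step 5: on BLACK (5,8): turn L to S, flip to white, move to (6,8). |black|=6
Step 6: on WHITE (6,8): turn R to W, flip to black, move to (6,7). |black|=7
Step 7: on BLACK (6,7): turn L to S, flip to white, move to (7,7). |black|=6
Step 8: on WHITE (7,7): turn R to W, flip to black, move to (7,6). |black|=7
Step 9: on WHITE (7,6): turn R to N, flip to black, move to (6,6). |black|=8
Step 10: on BLACK (6,6): turn L to W, flip to white, move to (6,5). |black|=7
Step 11: on WHITE (6,5): turn R to N, flip to black, move to (5,5). |black|=8
Step 12: on WHITE (5,5): turn R to E, flip to black, move to (5,6). |black|=9
Step 13: on WHITE (5,6): turn R to S, flip to black, move to (6,6). |black|=10
Step 14: on WHITE (6,6): turn R to W, flip to black, move to (6,5). |black|=11
Step 15: on BLACK (6,5): turn L to S, flip to white, move to (7,5). |black|=10
Step 16: on WHITE (7,5): turn R to W, flip to black, move to (7,4). |black|=11
Step 17: on WHITE (7,4): turn R to N, flip to black, move to (6,4). |black|=12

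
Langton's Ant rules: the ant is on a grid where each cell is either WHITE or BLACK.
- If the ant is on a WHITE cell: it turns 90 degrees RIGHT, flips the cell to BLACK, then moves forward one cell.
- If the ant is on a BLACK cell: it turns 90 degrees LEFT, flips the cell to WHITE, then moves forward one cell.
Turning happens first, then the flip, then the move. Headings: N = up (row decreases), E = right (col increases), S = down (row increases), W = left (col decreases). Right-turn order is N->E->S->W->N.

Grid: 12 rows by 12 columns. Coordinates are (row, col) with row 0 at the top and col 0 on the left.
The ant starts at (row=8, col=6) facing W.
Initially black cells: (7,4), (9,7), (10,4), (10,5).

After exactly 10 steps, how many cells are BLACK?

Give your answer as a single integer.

Step 1: on WHITE (8,6): turn R to N, flip to black, move to (7,6). |black|=5
Step 2: on WHITE (7,6): turn R to E, flip to black, move to (7,7). |black|=6
Step 3: on WHITE (7,7): turn R to S, flip to black, move to (8,7). |black|=7
Step 4: on WHITE (8,7): turn R to W, flip to black, move to (8,6). |black|=8
Step 5: on BLACK (8,6): turn L to S, flip to white, move to (9,6). |black|=7
Step 6: on WHITE (9,6): turn R to W, flip to black, move to (9,5). |black|=8
Step 7: on WHITE (9,5): turn R to N, flip to black, move to (8,5). |black|=9
Step 8: on WHITE (8,5): turn R to E, flip to black, move to (8,6). |black|=10
Step 9: on WHITE (8,6): turn R to S, flip to black, move to (9,6). |black|=11
Step 10: on BLACK (9,6): turn L to E, flip to white, move to (9,7). |black|=10

Answer: 10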